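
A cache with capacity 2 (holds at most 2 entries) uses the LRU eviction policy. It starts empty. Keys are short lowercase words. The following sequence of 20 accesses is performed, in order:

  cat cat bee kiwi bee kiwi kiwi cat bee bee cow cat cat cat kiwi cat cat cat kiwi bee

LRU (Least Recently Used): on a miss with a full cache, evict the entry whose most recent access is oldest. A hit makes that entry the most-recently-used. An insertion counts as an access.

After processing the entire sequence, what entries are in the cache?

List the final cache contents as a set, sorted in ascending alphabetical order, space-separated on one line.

Answer: bee kiwi

Derivation:
LRU simulation (capacity=2):
  1. access cat: MISS. Cache (LRU->MRU): [cat]
  2. access cat: HIT. Cache (LRU->MRU): [cat]
  3. access bee: MISS. Cache (LRU->MRU): [cat bee]
  4. access kiwi: MISS, evict cat. Cache (LRU->MRU): [bee kiwi]
  5. access bee: HIT. Cache (LRU->MRU): [kiwi bee]
  6. access kiwi: HIT. Cache (LRU->MRU): [bee kiwi]
  7. access kiwi: HIT. Cache (LRU->MRU): [bee kiwi]
  8. access cat: MISS, evict bee. Cache (LRU->MRU): [kiwi cat]
  9. access bee: MISS, evict kiwi. Cache (LRU->MRU): [cat bee]
  10. access bee: HIT. Cache (LRU->MRU): [cat bee]
  11. access cow: MISS, evict cat. Cache (LRU->MRU): [bee cow]
  12. access cat: MISS, evict bee. Cache (LRU->MRU): [cow cat]
  13. access cat: HIT. Cache (LRU->MRU): [cow cat]
  14. access cat: HIT. Cache (LRU->MRU): [cow cat]
  15. access kiwi: MISS, evict cow. Cache (LRU->MRU): [cat kiwi]
  16. access cat: HIT. Cache (LRU->MRU): [kiwi cat]
  17. access cat: HIT. Cache (LRU->MRU): [kiwi cat]
  18. access cat: HIT. Cache (LRU->MRU): [kiwi cat]
  19. access kiwi: HIT. Cache (LRU->MRU): [cat kiwi]
  20. access bee: MISS, evict cat. Cache (LRU->MRU): [kiwi bee]
Total: 11 hits, 9 misses, 7 evictions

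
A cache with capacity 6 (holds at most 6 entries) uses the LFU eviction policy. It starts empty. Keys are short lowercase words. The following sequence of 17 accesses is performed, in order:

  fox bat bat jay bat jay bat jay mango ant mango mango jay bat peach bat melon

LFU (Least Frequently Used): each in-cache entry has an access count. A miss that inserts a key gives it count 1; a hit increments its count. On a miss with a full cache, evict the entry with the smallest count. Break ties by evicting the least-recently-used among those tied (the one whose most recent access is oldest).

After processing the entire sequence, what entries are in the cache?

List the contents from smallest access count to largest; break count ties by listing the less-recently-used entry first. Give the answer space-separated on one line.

Answer: ant peach melon mango jay bat

Derivation:
LFU simulation (capacity=6):
  1. access fox: MISS. Cache: [fox(c=1)]
  2. access bat: MISS. Cache: [fox(c=1) bat(c=1)]
  3. access bat: HIT, count now 2. Cache: [fox(c=1) bat(c=2)]
  4. access jay: MISS. Cache: [fox(c=1) jay(c=1) bat(c=2)]
  5. access bat: HIT, count now 3. Cache: [fox(c=1) jay(c=1) bat(c=3)]
  6. access jay: HIT, count now 2. Cache: [fox(c=1) jay(c=2) bat(c=3)]
  7. access bat: HIT, count now 4. Cache: [fox(c=1) jay(c=2) bat(c=4)]
  8. access jay: HIT, count now 3. Cache: [fox(c=1) jay(c=3) bat(c=4)]
  9. access mango: MISS. Cache: [fox(c=1) mango(c=1) jay(c=3) bat(c=4)]
  10. access ant: MISS. Cache: [fox(c=1) mango(c=1) ant(c=1) jay(c=3) bat(c=4)]
  11. access mango: HIT, count now 2. Cache: [fox(c=1) ant(c=1) mango(c=2) jay(c=3) bat(c=4)]
  12. access mango: HIT, count now 3. Cache: [fox(c=1) ant(c=1) jay(c=3) mango(c=3) bat(c=4)]
  13. access jay: HIT, count now 4. Cache: [fox(c=1) ant(c=1) mango(c=3) bat(c=4) jay(c=4)]
  14. access bat: HIT, count now 5. Cache: [fox(c=1) ant(c=1) mango(c=3) jay(c=4) bat(c=5)]
  15. access peach: MISS. Cache: [fox(c=1) ant(c=1) peach(c=1) mango(c=3) jay(c=4) bat(c=5)]
  16. access bat: HIT, count now 6. Cache: [fox(c=1) ant(c=1) peach(c=1) mango(c=3) jay(c=4) bat(c=6)]
  17. access melon: MISS, evict fox(c=1). Cache: [ant(c=1) peach(c=1) melon(c=1) mango(c=3) jay(c=4) bat(c=6)]
Total: 10 hits, 7 misses, 1 evictions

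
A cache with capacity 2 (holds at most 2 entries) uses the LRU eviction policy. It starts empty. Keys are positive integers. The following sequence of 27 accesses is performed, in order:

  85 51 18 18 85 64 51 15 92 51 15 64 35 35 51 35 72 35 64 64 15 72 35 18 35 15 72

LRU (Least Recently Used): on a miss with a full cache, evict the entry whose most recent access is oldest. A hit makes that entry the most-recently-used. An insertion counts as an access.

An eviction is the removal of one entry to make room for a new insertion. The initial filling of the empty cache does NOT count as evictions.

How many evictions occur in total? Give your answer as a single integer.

Answer: 19

Derivation:
LRU simulation (capacity=2):
  1. access 85: MISS. Cache (LRU->MRU): [85]
  2. access 51: MISS. Cache (LRU->MRU): [85 51]
  3. access 18: MISS, evict 85. Cache (LRU->MRU): [51 18]
  4. access 18: HIT. Cache (LRU->MRU): [51 18]
  5. access 85: MISS, evict 51. Cache (LRU->MRU): [18 85]
  6. access 64: MISS, evict 18. Cache (LRU->MRU): [85 64]
  7. access 51: MISS, evict 85. Cache (LRU->MRU): [64 51]
  8. access 15: MISS, evict 64. Cache (LRU->MRU): [51 15]
  9. access 92: MISS, evict 51. Cache (LRU->MRU): [15 92]
  10. access 51: MISS, evict 15. Cache (LRU->MRU): [92 51]
  11. access 15: MISS, evict 92. Cache (LRU->MRU): [51 15]
  12. access 64: MISS, evict 51. Cache (LRU->MRU): [15 64]
  13. access 35: MISS, evict 15. Cache (LRU->MRU): [64 35]
  14. access 35: HIT. Cache (LRU->MRU): [64 35]
  15. access 51: MISS, evict 64. Cache (LRU->MRU): [35 51]
  16. access 35: HIT. Cache (LRU->MRU): [51 35]
  17. access 72: MISS, evict 51. Cache (LRU->MRU): [35 72]
  18. access 35: HIT. Cache (LRU->MRU): [72 35]
  19. access 64: MISS, evict 72. Cache (LRU->MRU): [35 64]
  20. access 64: HIT. Cache (LRU->MRU): [35 64]
  21. access 15: MISS, evict 35. Cache (LRU->MRU): [64 15]
  22. access 72: MISS, evict 64. Cache (LRU->MRU): [15 72]
  23. access 35: MISS, evict 15. Cache (LRU->MRU): [72 35]
  24. access 18: MISS, evict 72. Cache (LRU->MRU): [35 18]
  25. access 35: HIT. Cache (LRU->MRU): [18 35]
  26. access 15: MISS, evict 18. Cache (LRU->MRU): [35 15]
  27. access 72: MISS, evict 35. Cache (LRU->MRU): [15 72]
Total: 6 hits, 21 misses, 19 evictions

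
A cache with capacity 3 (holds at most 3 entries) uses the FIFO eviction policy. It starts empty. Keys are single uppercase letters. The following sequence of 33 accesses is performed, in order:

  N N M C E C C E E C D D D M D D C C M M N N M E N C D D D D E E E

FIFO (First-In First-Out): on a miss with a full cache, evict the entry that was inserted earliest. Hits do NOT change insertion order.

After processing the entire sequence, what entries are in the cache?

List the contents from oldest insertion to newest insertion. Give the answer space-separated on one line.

FIFO simulation (capacity=3):
  1. access N: MISS. Cache (old->new): [N]
  2. access N: HIT. Cache (old->new): [N]
  3. access M: MISS. Cache (old->new): [N M]
  4. access C: MISS. Cache (old->new): [N M C]
  5. access E: MISS, evict N. Cache (old->new): [M C E]
  6. access C: HIT. Cache (old->new): [M C E]
  7. access C: HIT. Cache (old->new): [M C E]
  8. access E: HIT. Cache (old->new): [M C E]
  9. access E: HIT. Cache (old->new): [M C E]
  10. access C: HIT. Cache (old->new): [M C E]
  11. access D: MISS, evict M. Cache (old->new): [C E D]
  12. access D: HIT. Cache (old->new): [C E D]
  13. access D: HIT. Cache (old->new): [C E D]
  14. access M: MISS, evict C. Cache (old->new): [E D M]
  15. access D: HIT. Cache (old->new): [E D M]
  16. access D: HIT. Cache (old->new): [E D M]
  17. access C: MISS, evict E. Cache (old->new): [D M C]
  18. access C: HIT. Cache (old->new): [D M C]
  19. access M: HIT. Cache (old->new): [D M C]
  20. access M: HIT. Cache (old->new): [D M C]
  21. access N: MISS, evict D. Cache (old->new): [M C N]
  22. access N: HIT. Cache (old->new): [M C N]
  23. access M: HIT. Cache (old->new): [M C N]
  24. access E: MISS, evict M. Cache (old->new): [C N E]
  25. access N: HIT. Cache (old->new): [C N E]
  26. access C: HIT. Cache (old->new): [C N E]
  27. access D: MISS, evict C. Cache (old->new): [N E D]
  28. access D: HIT. Cache (old->new): [N E D]
  29. access D: HIT. Cache (old->new): [N E D]
  30. access D: HIT. Cache (old->new): [N E D]
  31. access E: HIT. Cache (old->new): [N E D]
  32. access E: HIT. Cache (old->new): [N E D]
  33. access E: HIT. Cache (old->new): [N E D]
Total: 23 hits, 10 misses, 7 evictions

Answer: N E D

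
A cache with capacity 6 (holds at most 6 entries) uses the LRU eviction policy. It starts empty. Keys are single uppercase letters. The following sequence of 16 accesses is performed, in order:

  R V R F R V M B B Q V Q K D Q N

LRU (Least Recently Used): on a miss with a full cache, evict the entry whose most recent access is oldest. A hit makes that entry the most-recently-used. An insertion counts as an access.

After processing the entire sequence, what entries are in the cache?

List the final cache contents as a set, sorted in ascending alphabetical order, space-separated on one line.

LRU simulation (capacity=6):
  1. access R: MISS. Cache (LRU->MRU): [R]
  2. access V: MISS. Cache (LRU->MRU): [R V]
  3. access R: HIT. Cache (LRU->MRU): [V R]
  4. access F: MISS. Cache (LRU->MRU): [V R F]
  5. access R: HIT. Cache (LRU->MRU): [V F R]
  6. access V: HIT. Cache (LRU->MRU): [F R V]
  7. access M: MISS. Cache (LRU->MRU): [F R V M]
  8. access B: MISS. Cache (LRU->MRU): [F R V M B]
  9. access B: HIT. Cache (LRU->MRU): [F R V M B]
  10. access Q: MISS. Cache (LRU->MRU): [F R V M B Q]
  11. access V: HIT. Cache (LRU->MRU): [F R M B Q V]
  12. access Q: HIT. Cache (LRU->MRU): [F R M B V Q]
  13. access K: MISS, evict F. Cache (LRU->MRU): [R M B V Q K]
  14. access D: MISS, evict R. Cache (LRU->MRU): [M B V Q K D]
  15. access Q: HIT. Cache (LRU->MRU): [M B V K D Q]
  16. access N: MISS, evict M. Cache (LRU->MRU): [B V K D Q N]
Total: 7 hits, 9 misses, 3 evictions

Answer: B D K N Q V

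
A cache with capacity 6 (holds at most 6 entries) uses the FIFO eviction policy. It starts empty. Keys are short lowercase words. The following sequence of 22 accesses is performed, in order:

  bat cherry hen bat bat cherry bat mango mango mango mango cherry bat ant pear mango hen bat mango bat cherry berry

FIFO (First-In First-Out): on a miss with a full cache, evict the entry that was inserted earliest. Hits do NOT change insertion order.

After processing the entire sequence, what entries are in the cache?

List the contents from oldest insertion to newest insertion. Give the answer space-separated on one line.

FIFO simulation (capacity=6):
  1. access bat: MISS. Cache (old->new): [bat]
  2. access cherry: MISS. Cache (old->new): [bat cherry]
  3. access hen: MISS. Cache (old->new): [bat cherry hen]
  4. access bat: HIT. Cache (old->new): [bat cherry hen]
  5. access bat: HIT. Cache (old->new): [bat cherry hen]
  6. access cherry: HIT. Cache (old->new): [bat cherry hen]
  7. access bat: HIT. Cache (old->new): [bat cherry hen]
  8. access mango: MISS. Cache (old->new): [bat cherry hen mango]
  9. access mango: HIT. Cache (old->new): [bat cherry hen mango]
  10. access mango: HIT. Cache (old->new): [bat cherry hen mango]
  11. access mango: HIT. Cache (old->new): [bat cherry hen mango]
  12. access cherry: HIT. Cache (old->new): [bat cherry hen mango]
  13. access bat: HIT. Cache (old->new): [bat cherry hen mango]
  14. access ant: MISS. Cache (old->new): [bat cherry hen mango ant]
  15. access pear: MISS. Cache (old->new): [bat cherry hen mango ant pear]
  16. access mango: HIT. Cache (old->new): [bat cherry hen mango ant pear]
  17. access hen: HIT. Cache (old->new): [bat cherry hen mango ant pear]
  18. access bat: HIT. Cache (old->new): [bat cherry hen mango ant pear]
  19. access mango: HIT. Cache (old->new): [bat cherry hen mango ant pear]
  20. access bat: HIT. Cache (old->new): [bat cherry hen mango ant pear]
  21. access cherry: HIT. Cache (old->new): [bat cherry hen mango ant pear]
  22. access berry: MISS, evict bat. Cache (old->new): [cherry hen mango ant pear berry]
Total: 15 hits, 7 misses, 1 evictions

Answer: cherry hen mango ant pear berry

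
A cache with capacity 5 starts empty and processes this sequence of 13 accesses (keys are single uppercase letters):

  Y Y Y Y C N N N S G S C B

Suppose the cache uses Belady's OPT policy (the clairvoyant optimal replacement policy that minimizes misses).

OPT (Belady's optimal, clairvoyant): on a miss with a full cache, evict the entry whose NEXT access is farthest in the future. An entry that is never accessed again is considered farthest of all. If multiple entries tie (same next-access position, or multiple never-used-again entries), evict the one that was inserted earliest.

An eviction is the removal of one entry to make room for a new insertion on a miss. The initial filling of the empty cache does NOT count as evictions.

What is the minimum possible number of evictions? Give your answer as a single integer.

Answer: 1

Derivation:
OPT (Belady) simulation (capacity=5):
  1. access Y: MISS. Cache: [Y]
  2. access Y: HIT. Next use of Y: step 3. Cache: [Y]
  3. access Y: HIT. Next use of Y: step 4. Cache: [Y]
  4. access Y: HIT. Next use of Y: never. Cache: [Y]
  5. access C: MISS. Cache: [Y C]
  6. access N: MISS. Cache: [Y C N]
  7. access N: HIT. Next use of N: step 8. Cache: [Y C N]
  8. access N: HIT. Next use of N: never. Cache: [Y C N]
  9. access S: MISS. Cache: [Y C N S]
  10. access G: MISS. Cache: [Y C N S G]
  11. access S: HIT. Next use of S: never. Cache: [Y C N S G]
  12. access C: HIT. Next use of C: never. Cache: [Y C N S G]
  13. access B: MISS, evict Y (next use: never). Cache: [C N S G B]
Total: 7 hits, 6 misses, 1 evictions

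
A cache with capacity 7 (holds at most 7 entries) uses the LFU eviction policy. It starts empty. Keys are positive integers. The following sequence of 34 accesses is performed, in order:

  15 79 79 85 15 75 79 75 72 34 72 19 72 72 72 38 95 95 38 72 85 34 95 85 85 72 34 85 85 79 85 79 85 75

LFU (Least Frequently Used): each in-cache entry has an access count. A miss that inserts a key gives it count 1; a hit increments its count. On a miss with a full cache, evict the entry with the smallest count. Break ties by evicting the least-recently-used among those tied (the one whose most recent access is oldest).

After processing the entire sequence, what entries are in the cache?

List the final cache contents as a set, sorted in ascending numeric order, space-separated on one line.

Answer: 34 38 72 75 79 85 95

Derivation:
LFU simulation (capacity=7):
  1. access 15: MISS. Cache: [15(c=1)]
  2. access 79: MISS. Cache: [15(c=1) 79(c=1)]
  3. access 79: HIT, count now 2. Cache: [15(c=1) 79(c=2)]
  4. access 85: MISS. Cache: [15(c=1) 85(c=1) 79(c=2)]
  5. access 15: HIT, count now 2. Cache: [85(c=1) 79(c=2) 15(c=2)]
  6. access 75: MISS. Cache: [85(c=1) 75(c=1) 79(c=2) 15(c=2)]
  7. access 79: HIT, count now 3. Cache: [85(c=1) 75(c=1) 15(c=2) 79(c=3)]
  8. access 75: HIT, count now 2. Cache: [85(c=1) 15(c=2) 75(c=2) 79(c=3)]
  9. access 72: MISS. Cache: [85(c=1) 72(c=1) 15(c=2) 75(c=2) 79(c=3)]
  10. access 34: MISS. Cache: [85(c=1) 72(c=1) 34(c=1) 15(c=2) 75(c=2) 79(c=3)]
  11. access 72: HIT, count now 2. Cache: [85(c=1) 34(c=1) 15(c=2) 75(c=2) 72(c=2) 79(c=3)]
  12. access 19: MISS. Cache: [85(c=1) 34(c=1) 19(c=1) 15(c=2) 75(c=2) 72(c=2) 79(c=3)]
  13. access 72: HIT, count now 3. Cache: [85(c=1) 34(c=1) 19(c=1) 15(c=2) 75(c=2) 79(c=3) 72(c=3)]
  14. access 72: HIT, count now 4. Cache: [85(c=1) 34(c=1) 19(c=1) 15(c=2) 75(c=2) 79(c=3) 72(c=4)]
  15. access 72: HIT, count now 5. Cache: [85(c=1) 34(c=1) 19(c=1) 15(c=2) 75(c=2) 79(c=3) 72(c=5)]
  16. access 38: MISS, evict 85(c=1). Cache: [34(c=1) 19(c=1) 38(c=1) 15(c=2) 75(c=2) 79(c=3) 72(c=5)]
  17. access 95: MISS, evict 34(c=1). Cache: [19(c=1) 38(c=1) 95(c=1) 15(c=2) 75(c=2) 79(c=3) 72(c=5)]
  18. access 95: HIT, count now 2. Cache: [19(c=1) 38(c=1) 15(c=2) 75(c=2) 95(c=2) 79(c=3) 72(c=5)]
  19. access 38: HIT, count now 2. Cache: [19(c=1) 15(c=2) 75(c=2) 95(c=2) 38(c=2) 79(c=3) 72(c=5)]
  20. access 72: HIT, count now 6. Cache: [19(c=1) 15(c=2) 75(c=2) 95(c=2) 38(c=2) 79(c=3) 72(c=6)]
  21. access 85: MISS, evict 19(c=1). Cache: [85(c=1) 15(c=2) 75(c=2) 95(c=2) 38(c=2) 79(c=3) 72(c=6)]
  22. access 34: MISS, evict 85(c=1). Cache: [34(c=1) 15(c=2) 75(c=2) 95(c=2) 38(c=2) 79(c=3) 72(c=6)]
  23. access 95: HIT, count now 3. Cache: [34(c=1) 15(c=2) 75(c=2) 38(c=2) 79(c=3) 95(c=3) 72(c=6)]
  24. access 85: MISS, evict 34(c=1). Cache: [85(c=1) 15(c=2) 75(c=2) 38(c=2) 79(c=3) 95(c=3) 72(c=6)]
  25. access 85: HIT, count now 2. Cache: [15(c=2) 75(c=2) 38(c=2) 85(c=2) 79(c=3) 95(c=3) 72(c=6)]
  26. access 72: HIT, count now 7. Cache: [15(c=2) 75(c=2) 38(c=2) 85(c=2) 79(c=3) 95(c=3) 72(c=7)]
  27. access 34: MISS, evict 15(c=2). Cache: [34(c=1) 75(c=2) 38(c=2) 85(c=2) 79(c=3) 95(c=3) 72(c=7)]
  28. access 85: HIT, count now 3. Cache: [34(c=1) 75(c=2) 38(c=2) 79(c=3) 95(c=3) 85(c=3) 72(c=7)]
  29. access 85: HIT, count now 4. Cache: [34(c=1) 75(c=2) 38(c=2) 79(c=3) 95(c=3) 85(c=4) 72(c=7)]
  30. access 79: HIT, count now 4. Cache: [34(c=1) 75(c=2) 38(c=2) 95(c=3) 85(c=4) 79(c=4) 72(c=7)]
  31. access 85: HIT, count now 5. Cache: [34(c=1) 75(c=2) 38(c=2) 95(c=3) 79(c=4) 85(c=5) 72(c=7)]
  32. access 79: HIT, count now 5. Cache: [34(c=1) 75(c=2) 38(c=2) 95(c=3) 85(c=5) 79(c=5) 72(c=7)]
  33. access 85: HIT, count now 6. Cache: [34(c=1) 75(c=2) 38(c=2) 95(c=3) 79(c=5) 85(c=6) 72(c=7)]
  34. access 75: HIT, count now 3. Cache: [34(c=1) 38(c=2) 95(c=3) 75(c=3) 79(c=5) 85(c=6) 72(c=7)]
Total: 21 hits, 13 misses, 6 evictions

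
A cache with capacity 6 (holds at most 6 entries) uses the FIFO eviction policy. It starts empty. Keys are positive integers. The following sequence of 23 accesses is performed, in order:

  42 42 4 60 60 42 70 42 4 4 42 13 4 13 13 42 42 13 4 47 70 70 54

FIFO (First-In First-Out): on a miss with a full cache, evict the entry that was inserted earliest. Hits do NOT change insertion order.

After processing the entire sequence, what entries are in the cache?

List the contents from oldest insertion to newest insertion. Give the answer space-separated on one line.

FIFO simulation (capacity=6):
  1. access 42: MISS. Cache (old->new): [42]
  2. access 42: HIT. Cache (old->new): [42]
  3. access 4: MISS. Cache (old->new): [42 4]
  4. access 60: MISS. Cache (old->new): [42 4 60]
  5. access 60: HIT. Cache (old->new): [42 4 60]
  6. access 42: HIT. Cache (old->new): [42 4 60]
  7. access 70: MISS. Cache (old->new): [42 4 60 70]
  8. access 42: HIT. Cache (old->new): [42 4 60 70]
  9. access 4: HIT. Cache (old->new): [42 4 60 70]
  10. access 4: HIT. Cache (old->new): [42 4 60 70]
  11. access 42: HIT. Cache (old->new): [42 4 60 70]
  12. access 13: MISS. Cache (old->new): [42 4 60 70 13]
  13. access 4: HIT. Cache (old->new): [42 4 60 70 13]
  14. access 13: HIT. Cache (old->new): [42 4 60 70 13]
  15. access 13: HIT. Cache (old->new): [42 4 60 70 13]
  16. access 42: HIT. Cache (old->new): [42 4 60 70 13]
  17. access 42: HIT. Cache (old->new): [42 4 60 70 13]
  18. access 13: HIT. Cache (old->new): [42 4 60 70 13]
  19. access 4: HIT. Cache (old->new): [42 4 60 70 13]
  20. access 47: MISS. Cache (old->new): [42 4 60 70 13 47]
  21. access 70: HIT. Cache (old->new): [42 4 60 70 13 47]
  22. access 70: HIT. Cache (old->new): [42 4 60 70 13 47]
  23. access 54: MISS, evict 42. Cache (old->new): [4 60 70 13 47 54]
Total: 16 hits, 7 misses, 1 evictions

Answer: 4 60 70 13 47 54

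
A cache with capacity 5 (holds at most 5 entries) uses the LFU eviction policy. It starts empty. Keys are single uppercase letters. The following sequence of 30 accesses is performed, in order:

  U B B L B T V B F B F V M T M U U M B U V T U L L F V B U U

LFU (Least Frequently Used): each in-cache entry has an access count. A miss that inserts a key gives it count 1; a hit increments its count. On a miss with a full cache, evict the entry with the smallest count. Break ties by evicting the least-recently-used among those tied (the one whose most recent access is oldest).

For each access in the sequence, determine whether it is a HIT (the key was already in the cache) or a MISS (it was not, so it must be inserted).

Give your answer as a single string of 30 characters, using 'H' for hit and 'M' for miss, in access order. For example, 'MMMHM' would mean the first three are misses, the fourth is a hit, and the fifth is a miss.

LFU simulation (capacity=5):
  1. access U: MISS. Cache: [U(c=1)]
  2. access B: MISS. Cache: [U(c=1) B(c=1)]
  3. access B: HIT, count now 2. Cache: [U(c=1) B(c=2)]
  4. access L: MISS. Cache: [U(c=1) L(c=1) B(c=2)]
  5. access B: HIT, count now 3. Cache: [U(c=1) L(c=1) B(c=3)]
  6. access T: MISS. Cache: [U(c=1) L(c=1) T(c=1) B(c=3)]
  7. access V: MISS. Cache: [U(c=1) L(c=1) T(c=1) V(c=1) B(c=3)]
  8. access B: HIT, count now 4. Cache: [U(c=1) L(c=1) T(c=1) V(c=1) B(c=4)]
  9. access F: MISS, evict U(c=1). Cache: [L(c=1) T(c=1) V(c=1) F(c=1) B(c=4)]
  10. access B: HIT, count now 5. Cache: [L(c=1) T(c=1) V(c=1) F(c=1) B(c=5)]
  11. access F: HIT, count now 2. Cache: [L(c=1) T(c=1) V(c=1) F(c=2) B(c=5)]
  12. access V: HIT, count now 2. Cache: [L(c=1) T(c=1) F(c=2) V(c=2) B(c=5)]
  13. access M: MISS, evict L(c=1). Cache: [T(c=1) M(c=1) F(c=2) V(c=2) B(c=5)]
  14. access T: HIT, count now 2. Cache: [M(c=1) F(c=2) V(c=2) T(c=2) B(c=5)]
  15. access M: HIT, count now 2. Cache: [F(c=2) V(c=2) T(c=2) M(c=2) B(c=5)]
  16. access U: MISS, evict F(c=2). Cache: [U(c=1) V(c=2) T(c=2) M(c=2) B(c=5)]
  17. access U: HIT, count now 2. Cache: [V(c=2) T(c=2) M(c=2) U(c=2) B(c=5)]
  18. access M: HIT, count now 3. Cache: [V(c=2) T(c=2) U(c=2) M(c=3) B(c=5)]
  19. access B: HIT, count now 6. Cache: [V(c=2) T(c=2) U(c=2) M(c=3) B(c=6)]
  20. access U: HIT, count now 3. Cache: [V(c=2) T(c=2) M(c=3) U(c=3) B(c=6)]
  21. access V: HIT, count now 3. Cache: [T(c=2) M(c=3) U(c=3) V(c=3) B(c=6)]
  22. access T: HIT, count now 3. Cache: [M(c=3) U(c=3) V(c=3) T(c=3) B(c=6)]
  23. access U: HIT, count now 4. Cache: [M(c=3) V(c=3) T(c=3) U(c=4) B(c=6)]
  24. access L: MISS, evict M(c=3). Cache: [L(c=1) V(c=3) T(c=3) U(c=4) B(c=6)]
  25. access L: HIT, count now 2. Cache: [L(c=2) V(c=3) T(c=3) U(c=4) B(c=6)]
  26. access F: MISS, evict L(c=2). Cache: [F(c=1) V(c=3) T(c=3) U(c=4) B(c=6)]
  27. access V: HIT, count now 4. Cache: [F(c=1) T(c=3) U(c=4) V(c=4) B(c=6)]
  28. access B: HIT, count now 7. Cache: [F(c=1) T(c=3) U(c=4) V(c=4) B(c=7)]
  29. access U: HIT, count now 5. Cache: [F(c=1) T(c=3) V(c=4) U(c=5) B(c=7)]
  30. access U: HIT, count now 6. Cache: [F(c=1) T(c=3) V(c=4) U(c=6) B(c=7)]
Total: 20 hits, 10 misses, 5 evictions

Answer: MMHMHMMHMHHHMHHMHHHHHHHMHMHHHH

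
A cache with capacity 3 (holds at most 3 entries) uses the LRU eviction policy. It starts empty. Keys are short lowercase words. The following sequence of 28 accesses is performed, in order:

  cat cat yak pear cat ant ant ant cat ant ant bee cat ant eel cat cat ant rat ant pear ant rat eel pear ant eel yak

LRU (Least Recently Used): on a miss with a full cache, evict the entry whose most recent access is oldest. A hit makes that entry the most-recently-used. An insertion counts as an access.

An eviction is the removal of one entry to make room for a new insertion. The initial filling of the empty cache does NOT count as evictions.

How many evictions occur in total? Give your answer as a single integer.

Answer: 9

Derivation:
LRU simulation (capacity=3):
  1. access cat: MISS. Cache (LRU->MRU): [cat]
  2. access cat: HIT. Cache (LRU->MRU): [cat]
  3. access yak: MISS. Cache (LRU->MRU): [cat yak]
  4. access pear: MISS. Cache (LRU->MRU): [cat yak pear]
  5. access cat: HIT. Cache (LRU->MRU): [yak pear cat]
  6. access ant: MISS, evict yak. Cache (LRU->MRU): [pear cat ant]
  7. access ant: HIT. Cache (LRU->MRU): [pear cat ant]
  8. access ant: HIT. Cache (LRU->MRU): [pear cat ant]
  9. access cat: HIT. Cache (LRU->MRU): [pear ant cat]
  10. access ant: HIT. Cache (LRU->MRU): [pear cat ant]
  11. access ant: HIT. Cache (LRU->MRU): [pear cat ant]
  12. access bee: MISS, evict pear. Cache (LRU->MRU): [cat ant bee]
  13. access cat: HIT. Cache (LRU->MRU): [ant bee cat]
  14. access ant: HIT. Cache (LRU->MRU): [bee cat ant]
  15. access eel: MISS, evict bee. Cache (LRU->MRU): [cat ant eel]
  16. access cat: HIT. Cache (LRU->MRU): [ant eel cat]
  17. access cat: HIT. Cache (LRU->MRU): [ant eel cat]
  18. access ant: HIT. Cache (LRU->MRU): [eel cat ant]
  19. access rat: MISS, evict eel. Cache (LRU->MRU): [cat ant rat]
  20. access ant: HIT. Cache (LRU->MRU): [cat rat ant]
  21. access pear: MISS, evict cat. Cache (LRU->MRU): [rat ant pear]
  22. access ant: HIT. Cache (LRU->MRU): [rat pear ant]
  23. access rat: HIT. Cache (LRU->MRU): [pear ant rat]
  24. access eel: MISS, evict pear. Cache (LRU->MRU): [ant rat eel]
  25. access pear: MISS, evict ant. Cache (LRU->MRU): [rat eel pear]
  26. access ant: MISS, evict rat. Cache (LRU->MRU): [eel pear ant]
  27. access eel: HIT. Cache (LRU->MRU): [pear ant eel]
  28. access yak: MISS, evict pear. Cache (LRU->MRU): [ant eel yak]
Total: 16 hits, 12 misses, 9 evictions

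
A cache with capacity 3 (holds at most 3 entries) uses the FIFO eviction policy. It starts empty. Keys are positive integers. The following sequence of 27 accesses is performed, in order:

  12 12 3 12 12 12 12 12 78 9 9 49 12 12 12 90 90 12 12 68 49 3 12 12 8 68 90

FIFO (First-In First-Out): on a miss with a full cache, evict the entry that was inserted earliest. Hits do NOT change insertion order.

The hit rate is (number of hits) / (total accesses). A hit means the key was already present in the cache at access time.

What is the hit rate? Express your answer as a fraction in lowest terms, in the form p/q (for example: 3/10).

FIFO simulation (capacity=3):
  1. access 12: MISS. Cache (old->new): [12]
  2. access 12: HIT. Cache (old->new): [12]
  3. access 3: MISS. Cache (old->new): [12 3]
  4. access 12: HIT. Cache (old->new): [12 3]
  5. access 12: HIT. Cache (old->new): [12 3]
  6. access 12: HIT. Cache (old->new): [12 3]
  7. access 12: HIT. Cache (old->new): [12 3]
  8. access 12: HIT. Cache (old->new): [12 3]
  9. access 78: MISS. Cache (old->new): [12 3 78]
  10. access 9: MISS, evict 12. Cache (old->new): [3 78 9]
  11. access 9: HIT. Cache (old->new): [3 78 9]
  12. access 49: MISS, evict 3. Cache (old->new): [78 9 49]
  13. access 12: MISS, evict 78. Cache (old->new): [9 49 12]
  14. access 12: HIT. Cache (old->new): [9 49 12]
  15. access 12: HIT. Cache (old->new): [9 49 12]
  16. access 90: MISS, evict 9. Cache (old->new): [49 12 90]
  17. access 90: HIT. Cache (old->new): [49 12 90]
  18. access 12: HIT. Cache (old->new): [49 12 90]
  19. access 12: HIT. Cache (old->new): [49 12 90]
  20. access 68: MISS, evict 49. Cache (old->new): [12 90 68]
  21. access 49: MISS, evict 12. Cache (old->new): [90 68 49]
  22. access 3: MISS, evict 90. Cache (old->new): [68 49 3]
  23. access 12: MISS, evict 68. Cache (old->new): [49 3 12]
  24. access 12: HIT. Cache (old->new): [49 3 12]
  25. access 8: MISS, evict 49. Cache (old->new): [3 12 8]
  26. access 68: MISS, evict 3. Cache (old->new): [12 8 68]
  27. access 90: MISS, evict 12. Cache (old->new): [8 68 90]
Total: 13 hits, 14 misses, 11 evictions

Hit rate = 13/27

Answer: 13/27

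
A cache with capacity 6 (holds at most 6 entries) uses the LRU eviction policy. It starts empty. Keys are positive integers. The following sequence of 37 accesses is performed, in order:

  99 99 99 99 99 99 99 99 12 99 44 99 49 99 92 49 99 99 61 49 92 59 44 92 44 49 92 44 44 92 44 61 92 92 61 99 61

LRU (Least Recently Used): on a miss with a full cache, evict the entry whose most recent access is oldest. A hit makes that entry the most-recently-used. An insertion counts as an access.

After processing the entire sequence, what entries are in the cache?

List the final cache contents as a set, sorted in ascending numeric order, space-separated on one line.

LRU simulation (capacity=6):
  1. access 99: MISS. Cache (LRU->MRU): [99]
  2. access 99: HIT. Cache (LRU->MRU): [99]
  3. access 99: HIT. Cache (LRU->MRU): [99]
  4. access 99: HIT. Cache (LRU->MRU): [99]
  5. access 99: HIT. Cache (LRU->MRU): [99]
  6. access 99: HIT. Cache (LRU->MRU): [99]
  7. access 99: HIT. Cache (LRU->MRU): [99]
  8. access 99: HIT. Cache (LRU->MRU): [99]
  9. access 12: MISS. Cache (LRU->MRU): [99 12]
  10. access 99: HIT. Cache (LRU->MRU): [12 99]
  11. access 44: MISS. Cache (LRU->MRU): [12 99 44]
  12. access 99: HIT. Cache (LRU->MRU): [12 44 99]
  13. access 49: MISS. Cache (LRU->MRU): [12 44 99 49]
  14. access 99: HIT. Cache (LRU->MRU): [12 44 49 99]
  15. access 92: MISS. Cache (LRU->MRU): [12 44 49 99 92]
  16. access 49: HIT. Cache (LRU->MRU): [12 44 99 92 49]
  17. access 99: HIT. Cache (LRU->MRU): [12 44 92 49 99]
  18. access 99: HIT. Cache (LRU->MRU): [12 44 92 49 99]
  19. access 61: MISS. Cache (LRU->MRU): [12 44 92 49 99 61]
  20. access 49: HIT. Cache (LRU->MRU): [12 44 92 99 61 49]
  21. access 92: HIT. Cache (LRU->MRU): [12 44 99 61 49 92]
  22. access 59: MISS, evict 12. Cache (LRU->MRU): [44 99 61 49 92 59]
  23. access 44: HIT. Cache (LRU->MRU): [99 61 49 92 59 44]
  24. access 92: HIT. Cache (LRU->MRU): [99 61 49 59 44 92]
  25. access 44: HIT. Cache (LRU->MRU): [99 61 49 59 92 44]
  26. access 49: HIT. Cache (LRU->MRU): [99 61 59 92 44 49]
  27. access 92: HIT. Cache (LRU->MRU): [99 61 59 44 49 92]
  28. access 44: HIT. Cache (LRU->MRU): [99 61 59 49 92 44]
  29. access 44: HIT. Cache (LRU->MRU): [99 61 59 49 92 44]
  30. access 92: HIT. Cache (LRU->MRU): [99 61 59 49 44 92]
  31. access 44: HIT. Cache (LRU->MRU): [99 61 59 49 92 44]
  32. access 61: HIT. Cache (LRU->MRU): [99 59 49 92 44 61]
  33. access 92: HIT. Cache (LRU->MRU): [99 59 49 44 61 92]
  34. access 92: HIT. Cache (LRU->MRU): [99 59 49 44 61 92]
  35. access 61: HIT. Cache (LRU->MRU): [99 59 49 44 92 61]
  36. access 99: HIT. Cache (LRU->MRU): [59 49 44 92 61 99]
  37. access 61: HIT. Cache (LRU->MRU): [59 49 44 92 99 61]
Total: 30 hits, 7 misses, 1 evictions

Answer: 44 49 59 61 92 99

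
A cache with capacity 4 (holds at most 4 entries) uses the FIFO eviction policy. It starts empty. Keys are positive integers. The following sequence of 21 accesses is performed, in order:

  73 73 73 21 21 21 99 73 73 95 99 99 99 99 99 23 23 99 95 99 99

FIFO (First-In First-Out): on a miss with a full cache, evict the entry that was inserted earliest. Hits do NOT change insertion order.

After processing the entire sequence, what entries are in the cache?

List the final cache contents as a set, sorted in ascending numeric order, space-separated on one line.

Answer: 21 23 95 99

Derivation:
FIFO simulation (capacity=4):
  1. access 73: MISS. Cache (old->new): [73]
  2. access 73: HIT. Cache (old->new): [73]
  3. access 73: HIT. Cache (old->new): [73]
  4. access 21: MISS. Cache (old->new): [73 21]
  5. access 21: HIT. Cache (old->new): [73 21]
  6. access 21: HIT. Cache (old->new): [73 21]
  7. access 99: MISS. Cache (old->new): [73 21 99]
  8. access 73: HIT. Cache (old->new): [73 21 99]
  9. access 73: HIT. Cache (old->new): [73 21 99]
  10. access 95: MISS. Cache (old->new): [73 21 99 95]
  11. access 99: HIT. Cache (old->new): [73 21 99 95]
  12. access 99: HIT. Cache (old->new): [73 21 99 95]
  13. access 99: HIT. Cache (old->new): [73 21 99 95]
  14. access 99: HIT. Cache (old->new): [73 21 99 95]
  15. access 99: HIT. Cache (old->new): [73 21 99 95]
  16. access 23: MISS, evict 73. Cache (old->new): [21 99 95 23]
  17. access 23: HIT. Cache (old->new): [21 99 95 23]
  18. access 99: HIT. Cache (old->new): [21 99 95 23]
  19. access 95: HIT. Cache (old->new): [21 99 95 23]
  20. access 99: HIT. Cache (old->new): [21 99 95 23]
  21. access 99: HIT. Cache (old->new): [21 99 95 23]
Total: 16 hits, 5 misses, 1 evictions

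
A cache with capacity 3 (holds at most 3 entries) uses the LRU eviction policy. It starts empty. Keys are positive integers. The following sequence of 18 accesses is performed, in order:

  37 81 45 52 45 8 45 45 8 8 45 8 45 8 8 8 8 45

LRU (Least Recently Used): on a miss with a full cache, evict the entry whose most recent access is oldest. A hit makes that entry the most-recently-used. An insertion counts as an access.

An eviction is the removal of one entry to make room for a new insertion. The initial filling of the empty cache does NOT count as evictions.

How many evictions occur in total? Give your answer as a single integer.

LRU simulation (capacity=3):
  1. access 37: MISS. Cache (LRU->MRU): [37]
  2. access 81: MISS. Cache (LRU->MRU): [37 81]
  3. access 45: MISS. Cache (LRU->MRU): [37 81 45]
  4. access 52: MISS, evict 37. Cache (LRU->MRU): [81 45 52]
  5. access 45: HIT. Cache (LRU->MRU): [81 52 45]
  6. access 8: MISS, evict 81. Cache (LRU->MRU): [52 45 8]
  7. access 45: HIT. Cache (LRU->MRU): [52 8 45]
  8. access 45: HIT. Cache (LRU->MRU): [52 8 45]
  9. access 8: HIT. Cache (LRU->MRU): [52 45 8]
  10. access 8: HIT. Cache (LRU->MRU): [52 45 8]
  11. access 45: HIT. Cache (LRU->MRU): [52 8 45]
  12. access 8: HIT. Cache (LRU->MRU): [52 45 8]
  13. access 45: HIT. Cache (LRU->MRU): [52 8 45]
  14. access 8: HIT. Cache (LRU->MRU): [52 45 8]
  15. access 8: HIT. Cache (LRU->MRU): [52 45 8]
  16. access 8: HIT. Cache (LRU->MRU): [52 45 8]
  17. access 8: HIT. Cache (LRU->MRU): [52 45 8]
  18. access 45: HIT. Cache (LRU->MRU): [52 8 45]
Total: 13 hits, 5 misses, 2 evictions

Answer: 2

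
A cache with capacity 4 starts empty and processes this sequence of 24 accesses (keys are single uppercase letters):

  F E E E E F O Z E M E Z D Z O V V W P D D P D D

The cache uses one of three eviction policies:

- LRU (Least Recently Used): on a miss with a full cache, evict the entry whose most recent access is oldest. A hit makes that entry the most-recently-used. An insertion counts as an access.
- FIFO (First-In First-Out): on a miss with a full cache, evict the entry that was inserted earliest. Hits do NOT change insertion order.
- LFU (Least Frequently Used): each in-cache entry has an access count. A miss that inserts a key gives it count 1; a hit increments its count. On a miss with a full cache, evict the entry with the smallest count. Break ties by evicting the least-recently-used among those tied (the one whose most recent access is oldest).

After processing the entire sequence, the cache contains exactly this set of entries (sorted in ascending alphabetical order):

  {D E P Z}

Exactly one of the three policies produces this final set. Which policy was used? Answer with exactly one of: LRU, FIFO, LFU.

Simulating under each policy and comparing final sets:
  LRU: final set = {D P V W} -> differs
  FIFO: final set = {D P V W} -> differs
  LFU: final set = {D E P Z} -> MATCHES target
Only LFU produces the target set.

Answer: LFU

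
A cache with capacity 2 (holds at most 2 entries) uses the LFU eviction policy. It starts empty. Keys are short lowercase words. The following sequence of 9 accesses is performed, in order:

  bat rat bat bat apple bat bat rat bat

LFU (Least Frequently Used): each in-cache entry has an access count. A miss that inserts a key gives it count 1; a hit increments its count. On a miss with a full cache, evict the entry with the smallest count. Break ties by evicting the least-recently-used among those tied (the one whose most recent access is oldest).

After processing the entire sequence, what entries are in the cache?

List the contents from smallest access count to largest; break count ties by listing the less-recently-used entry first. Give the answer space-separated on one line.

Answer: rat bat

Derivation:
LFU simulation (capacity=2):
  1. access bat: MISS. Cache: [bat(c=1)]
  2. access rat: MISS. Cache: [bat(c=1) rat(c=1)]
  3. access bat: HIT, count now 2. Cache: [rat(c=1) bat(c=2)]
  4. access bat: HIT, count now 3. Cache: [rat(c=1) bat(c=3)]
  5. access apple: MISS, evict rat(c=1). Cache: [apple(c=1) bat(c=3)]
  6. access bat: HIT, count now 4. Cache: [apple(c=1) bat(c=4)]
  7. access bat: HIT, count now 5. Cache: [apple(c=1) bat(c=5)]
  8. access rat: MISS, evict apple(c=1). Cache: [rat(c=1) bat(c=5)]
  9. access bat: HIT, count now 6. Cache: [rat(c=1) bat(c=6)]
Total: 5 hits, 4 misses, 2 evictions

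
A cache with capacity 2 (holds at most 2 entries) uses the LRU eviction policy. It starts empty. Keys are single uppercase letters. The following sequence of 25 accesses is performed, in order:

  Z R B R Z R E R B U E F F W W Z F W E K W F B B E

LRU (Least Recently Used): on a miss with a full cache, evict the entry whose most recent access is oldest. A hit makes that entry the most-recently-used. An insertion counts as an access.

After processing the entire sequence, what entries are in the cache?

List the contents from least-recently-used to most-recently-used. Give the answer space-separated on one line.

LRU simulation (capacity=2):
  1. access Z: MISS. Cache (LRU->MRU): [Z]
  2. access R: MISS. Cache (LRU->MRU): [Z R]
  3. access B: MISS, evict Z. Cache (LRU->MRU): [R B]
  4. access R: HIT. Cache (LRU->MRU): [B R]
  5. access Z: MISS, evict B. Cache (LRU->MRU): [R Z]
  6. access R: HIT. Cache (LRU->MRU): [Z R]
  7. access E: MISS, evict Z. Cache (LRU->MRU): [R E]
  8. access R: HIT. Cache (LRU->MRU): [E R]
  9. access B: MISS, evict E. Cache (LRU->MRU): [R B]
  10. access U: MISS, evict R. Cache (LRU->MRU): [B U]
  11. access E: MISS, evict B. Cache (LRU->MRU): [U E]
  12. access F: MISS, evict U. Cache (LRU->MRU): [E F]
  13. access F: HIT. Cache (LRU->MRU): [E F]
  14. access W: MISS, evict E. Cache (LRU->MRU): [F W]
  15. access W: HIT. Cache (LRU->MRU): [F W]
  16. access Z: MISS, evict F. Cache (LRU->MRU): [W Z]
  17. access F: MISS, evict W. Cache (LRU->MRU): [Z F]
  18. access W: MISS, evict Z. Cache (LRU->MRU): [F W]
  19. access E: MISS, evict F. Cache (LRU->MRU): [W E]
  20. access K: MISS, evict W. Cache (LRU->MRU): [E K]
  21. access W: MISS, evict E. Cache (LRU->MRU): [K W]
  22. access F: MISS, evict K. Cache (LRU->MRU): [W F]
  23. access B: MISS, evict W. Cache (LRU->MRU): [F B]
  24. access B: HIT. Cache (LRU->MRU): [F B]
  25. access E: MISS, evict F. Cache (LRU->MRU): [B E]
Total: 6 hits, 19 misses, 17 evictions

Answer: B E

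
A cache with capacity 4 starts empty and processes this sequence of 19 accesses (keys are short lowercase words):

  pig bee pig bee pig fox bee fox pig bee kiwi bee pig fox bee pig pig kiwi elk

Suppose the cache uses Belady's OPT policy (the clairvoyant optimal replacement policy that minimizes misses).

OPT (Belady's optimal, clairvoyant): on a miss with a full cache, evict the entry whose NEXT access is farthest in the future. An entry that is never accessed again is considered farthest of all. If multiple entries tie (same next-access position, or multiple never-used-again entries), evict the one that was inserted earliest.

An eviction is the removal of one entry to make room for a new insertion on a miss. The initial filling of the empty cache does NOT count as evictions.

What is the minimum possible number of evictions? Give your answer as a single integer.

Answer: 1

Derivation:
OPT (Belady) simulation (capacity=4):
  1. access pig: MISS. Cache: [pig]
  2. access bee: MISS. Cache: [pig bee]
  3. access pig: HIT. Next use of pig: step 5. Cache: [pig bee]
  4. access bee: HIT. Next use of bee: step 7. Cache: [pig bee]
  5. access pig: HIT. Next use of pig: step 9. Cache: [pig bee]
  6. access fox: MISS. Cache: [pig bee fox]
  7. access bee: HIT. Next use of bee: step 10. Cache: [pig bee fox]
  8. access fox: HIT. Next use of fox: step 14. Cache: [pig bee fox]
  9. access pig: HIT. Next use of pig: step 13. Cache: [pig bee fox]
  10. access bee: HIT. Next use of bee: step 12. Cache: [pig bee fox]
  11. access kiwi: MISS. Cache: [pig bee fox kiwi]
  12. access bee: HIT. Next use of bee: step 15. Cache: [pig bee fox kiwi]
  13. access pig: HIT. Next use of pig: step 16. Cache: [pig bee fox kiwi]
  14. access fox: HIT. Next use of fox: never. Cache: [pig bee fox kiwi]
  15. access bee: HIT. Next use of bee: never. Cache: [pig bee fox kiwi]
  16. access pig: HIT. Next use of pig: step 17. Cache: [pig bee fox kiwi]
  17. access pig: HIT. Next use of pig: never. Cache: [pig bee fox kiwi]
  18. access kiwi: HIT. Next use of kiwi: never. Cache: [pig bee fox kiwi]
  19. access elk: MISS, evict pig (next use: never). Cache: [bee fox kiwi elk]
Total: 14 hits, 5 misses, 1 evictions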